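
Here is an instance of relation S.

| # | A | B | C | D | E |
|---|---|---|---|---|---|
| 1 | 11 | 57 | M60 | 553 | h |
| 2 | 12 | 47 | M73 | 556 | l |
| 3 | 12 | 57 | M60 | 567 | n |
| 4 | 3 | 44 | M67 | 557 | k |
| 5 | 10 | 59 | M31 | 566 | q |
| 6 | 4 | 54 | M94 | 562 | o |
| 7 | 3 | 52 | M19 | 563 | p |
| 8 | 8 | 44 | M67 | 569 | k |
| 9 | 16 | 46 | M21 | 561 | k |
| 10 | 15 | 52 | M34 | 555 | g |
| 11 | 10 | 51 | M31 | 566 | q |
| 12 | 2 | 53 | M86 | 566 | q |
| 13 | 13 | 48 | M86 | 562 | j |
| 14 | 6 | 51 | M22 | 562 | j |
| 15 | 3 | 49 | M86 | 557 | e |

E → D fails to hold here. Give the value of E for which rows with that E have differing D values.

k

E=h: row 1 → D = 553 ✓
E=l: row 2 → D = 556 ✓
E=n: row 3 → D = 567 ✓
E=k: rows 4, 8, 9 → D takes values {557, 569, 561} — violation
E=q: rows 5, 11, 12 → D = 566, 566, 566 ✓
E=o: row 6 → D = 562 ✓
E=p: row 7 → D = 563 ✓
E=g: row 10 → D = 555 ✓
E=j: rows 13, 14 → D = 562, 562 ✓
E=e: row 15 → D = 557 ✓
The only E value with inconsistent D is E=k.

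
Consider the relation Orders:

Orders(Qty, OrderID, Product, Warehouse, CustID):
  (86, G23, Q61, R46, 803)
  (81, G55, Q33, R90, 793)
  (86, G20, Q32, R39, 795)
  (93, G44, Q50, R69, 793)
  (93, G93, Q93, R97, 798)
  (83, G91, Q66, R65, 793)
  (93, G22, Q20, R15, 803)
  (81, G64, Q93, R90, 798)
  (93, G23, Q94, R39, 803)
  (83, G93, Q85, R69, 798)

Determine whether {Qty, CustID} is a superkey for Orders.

Two distinct rows share (Qty=93, CustID=803), so {Qty, CustID} does not determine every attribute — not a superkey.

No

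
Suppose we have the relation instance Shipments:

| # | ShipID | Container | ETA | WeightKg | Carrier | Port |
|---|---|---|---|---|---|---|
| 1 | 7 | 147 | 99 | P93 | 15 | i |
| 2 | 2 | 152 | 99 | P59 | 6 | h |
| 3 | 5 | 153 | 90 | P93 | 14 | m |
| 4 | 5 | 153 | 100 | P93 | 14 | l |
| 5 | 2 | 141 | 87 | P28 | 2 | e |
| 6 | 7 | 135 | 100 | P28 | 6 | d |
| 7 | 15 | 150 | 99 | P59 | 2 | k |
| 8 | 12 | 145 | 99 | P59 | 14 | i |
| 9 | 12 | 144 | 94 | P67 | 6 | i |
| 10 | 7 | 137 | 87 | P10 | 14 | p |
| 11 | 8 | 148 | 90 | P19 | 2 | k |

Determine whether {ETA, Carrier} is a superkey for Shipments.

Yes

All 11 rows have distinct {ETA, Carrier} values, so {ETA, Carrier} → (all attributes) holds and {ETA, Carrier} is a superkey.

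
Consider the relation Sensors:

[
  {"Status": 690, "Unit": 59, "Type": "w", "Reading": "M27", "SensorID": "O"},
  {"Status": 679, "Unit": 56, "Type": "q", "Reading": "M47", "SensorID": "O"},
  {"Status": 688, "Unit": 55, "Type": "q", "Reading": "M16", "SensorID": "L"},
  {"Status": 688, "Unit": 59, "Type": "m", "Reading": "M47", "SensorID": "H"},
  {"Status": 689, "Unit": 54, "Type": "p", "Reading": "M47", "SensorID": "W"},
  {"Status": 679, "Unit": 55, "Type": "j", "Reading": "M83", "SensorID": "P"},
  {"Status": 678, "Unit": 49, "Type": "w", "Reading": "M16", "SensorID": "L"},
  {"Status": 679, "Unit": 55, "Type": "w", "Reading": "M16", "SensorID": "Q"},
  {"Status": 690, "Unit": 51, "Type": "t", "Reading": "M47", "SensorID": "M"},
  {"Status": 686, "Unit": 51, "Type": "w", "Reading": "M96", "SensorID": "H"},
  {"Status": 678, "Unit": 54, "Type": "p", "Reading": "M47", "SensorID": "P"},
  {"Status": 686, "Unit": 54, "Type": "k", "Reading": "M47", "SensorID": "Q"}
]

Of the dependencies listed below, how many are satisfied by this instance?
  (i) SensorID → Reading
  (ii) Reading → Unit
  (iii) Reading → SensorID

(i) SensorID → Reading: SensorID=O: 2 rows → Reading takes values {M27, M47} — violation; SensorID=H: 2 rows → Reading takes values {M47, M96} — violation; SensorID=P: 2 rows → Reading takes values {M83, M47} — violation; SensorID=Q: 2 rows → Reading takes values {M16, M47} — violation — fails.
(ii) Reading → Unit: Reading=M47: 6 rows → Unit takes values {56, 59, 54, 51} — violation; Reading=M16: 3 rows → Unit takes values {55, 49} — violation — fails.
(iii) Reading → SensorID: Reading=M47: 6 rows → SensorID takes values {O, H, W, M, P, Q} — violation; Reading=M16: 3 rows → SensorID takes values {L, Q} — violation — fails.
None of the 3 dependencies hold.

0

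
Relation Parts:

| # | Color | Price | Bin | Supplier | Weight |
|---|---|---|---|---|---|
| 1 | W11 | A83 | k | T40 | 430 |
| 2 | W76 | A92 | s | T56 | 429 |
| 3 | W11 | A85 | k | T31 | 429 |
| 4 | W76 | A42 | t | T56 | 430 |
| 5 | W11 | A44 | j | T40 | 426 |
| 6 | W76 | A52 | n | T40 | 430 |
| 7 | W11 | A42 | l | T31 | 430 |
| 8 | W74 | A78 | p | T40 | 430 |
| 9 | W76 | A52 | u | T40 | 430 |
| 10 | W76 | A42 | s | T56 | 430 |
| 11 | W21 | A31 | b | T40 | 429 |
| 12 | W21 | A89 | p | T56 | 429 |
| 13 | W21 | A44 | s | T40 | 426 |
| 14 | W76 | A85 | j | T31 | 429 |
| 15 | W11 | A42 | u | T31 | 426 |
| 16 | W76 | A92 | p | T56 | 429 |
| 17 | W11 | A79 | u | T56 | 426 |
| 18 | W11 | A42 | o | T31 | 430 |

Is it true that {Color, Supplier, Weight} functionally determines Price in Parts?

(Color=W11, Supplier=T40, Weight=430): row 1 → Price = A83 ✓
(Color=W76, Supplier=T56, Weight=429): rows 2, 16 → Price = A92, A92 ✓
(Color=W11, Supplier=T31, Weight=429): row 3 → Price = A85 ✓
(Color=W76, Supplier=T56, Weight=430): rows 4, 10 → Price = A42, A42 ✓
(Color=W11, Supplier=T40, Weight=426): row 5 → Price = A44 ✓
(Color=W76, Supplier=T40, Weight=430): rows 6, 9 → Price = A52, A52 ✓
(Color=W11, Supplier=T31, Weight=430): rows 7, 18 → Price = A42, A42 ✓
(Color=W74, Supplier=T40, Weight=430): row 8 → Price = A78 ✓
(Color=W21, Supplier=T40, Weight=429): row 11 → Price = A31 ✓
(Color=W21, Supplier=T56, Weight=429): row 12 → Price = A89 ✓
(Color=W21, Supplier=T40, Weight=426): row 13 → Price = A44 ✓
(Color=W76, Supplier=T31, Weight=429): row 14 → Price = A85 ✓
(Color=W11, Supplier=T31, Weight=426): row 15 → Price = A42 ✓
(Color=W11, Supplier=T56, Weight=426): row 17 → Price = A79 ✓
Every {Color, Supplier, Weight} value is associated with a single Price value, so {Color, Supplier, Weight} → Price holds.

Yes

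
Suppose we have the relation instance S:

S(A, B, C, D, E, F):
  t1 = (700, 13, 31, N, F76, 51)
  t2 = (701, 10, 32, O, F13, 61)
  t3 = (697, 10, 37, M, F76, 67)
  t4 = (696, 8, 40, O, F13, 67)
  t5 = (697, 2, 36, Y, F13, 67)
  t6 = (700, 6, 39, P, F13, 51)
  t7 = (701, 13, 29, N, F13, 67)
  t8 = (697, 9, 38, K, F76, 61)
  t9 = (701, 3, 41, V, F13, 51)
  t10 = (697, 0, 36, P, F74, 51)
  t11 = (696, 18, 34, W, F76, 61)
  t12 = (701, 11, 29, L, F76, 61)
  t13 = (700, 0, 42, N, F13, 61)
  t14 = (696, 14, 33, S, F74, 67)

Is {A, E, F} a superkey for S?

All 14 rows have distinct {A, E, F} values, so {A, E, F} → (all attributes) holds and {A, E, F} is a superkey.

Yes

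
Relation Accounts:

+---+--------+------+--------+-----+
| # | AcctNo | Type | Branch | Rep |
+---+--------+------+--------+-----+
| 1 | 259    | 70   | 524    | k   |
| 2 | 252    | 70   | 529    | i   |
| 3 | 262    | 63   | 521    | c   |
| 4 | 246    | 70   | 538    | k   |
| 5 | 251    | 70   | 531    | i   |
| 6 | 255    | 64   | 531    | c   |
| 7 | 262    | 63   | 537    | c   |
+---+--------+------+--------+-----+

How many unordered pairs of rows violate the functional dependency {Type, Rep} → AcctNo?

(Type=70, Rep=k): violating pairs (1,4) — 1 pair.
(Type=70, Rep=i): violating pairs (2,5) — 1 pair.
(Type=63, Rep=c): all 2 rows agree on AcctNo — 0 pairs.

2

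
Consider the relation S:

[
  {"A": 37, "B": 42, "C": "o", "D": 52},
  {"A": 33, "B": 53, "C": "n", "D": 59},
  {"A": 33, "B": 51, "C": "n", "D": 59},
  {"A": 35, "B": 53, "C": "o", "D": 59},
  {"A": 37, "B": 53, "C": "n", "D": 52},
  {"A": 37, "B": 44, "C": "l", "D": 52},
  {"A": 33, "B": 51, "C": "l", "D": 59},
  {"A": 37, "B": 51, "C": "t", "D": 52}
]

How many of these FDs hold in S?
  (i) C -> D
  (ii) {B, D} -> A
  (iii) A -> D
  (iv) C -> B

(i) C -> D: C=o: 2 rows → D takes values {52, 59} — violation; C=n: 3 rows → D takes values {59, 52} — violation; C=l: 2 rows → D takes values {52, 59} — violation — fails.
(ii) {B, D} -> A: (B=53, D=59): 2 rows → A takes values {33, 35} — violation — fails.
(iii) A -> D: every LHS value maps to a single RHS value — holds.
(iv) C -> B: C=o: 2 rows → B takes values {42, 53} — violation; C=n: 3 rows → B takes values {53, 51} — violation; C=l: 2 rows → B takes values {44, 51} — violation — fails.
1 of the 4 dependencies holds.

1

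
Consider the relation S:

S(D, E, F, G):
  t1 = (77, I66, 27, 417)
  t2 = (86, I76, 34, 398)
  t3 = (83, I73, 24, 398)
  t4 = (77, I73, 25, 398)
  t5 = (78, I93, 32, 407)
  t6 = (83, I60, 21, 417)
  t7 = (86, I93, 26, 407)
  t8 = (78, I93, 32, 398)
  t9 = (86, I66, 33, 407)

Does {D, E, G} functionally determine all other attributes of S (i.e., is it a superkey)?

All 9 rows have distinct {D, E, G} values, so {D, E, G} → (all attributes) holds and {D, E, G} is a superkey.

Yes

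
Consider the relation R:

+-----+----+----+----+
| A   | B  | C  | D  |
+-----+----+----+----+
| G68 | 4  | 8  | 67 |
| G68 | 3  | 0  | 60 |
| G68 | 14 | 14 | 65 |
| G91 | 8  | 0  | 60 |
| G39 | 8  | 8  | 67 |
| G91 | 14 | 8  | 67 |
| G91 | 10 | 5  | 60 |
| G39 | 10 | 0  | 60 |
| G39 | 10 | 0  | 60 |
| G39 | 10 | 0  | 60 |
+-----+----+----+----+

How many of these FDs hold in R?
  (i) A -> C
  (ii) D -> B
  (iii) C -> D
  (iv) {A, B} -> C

2

(i) A -> C: A=G68: 3 rows → C takes values {8, 0, 14} — violation; A=G91: 3 rows → C takes values {0, 8, 5} — violation; A=G39: 4 rows → C takes values {8, 0} — violation — fails.
(ii) D -> B: D=67: 3 rows → B takes values {4, 8, 14} — violation; D=60: 6 rows → B takes values {3, 8, 10} — violation — fails.
(iii) C -> D: every LHS value maps to a single RHS value — holds.
(iv) {A, B} -> C: every LHS value maps to a single RHS value — holds.
2 of the 4 dependencies hold.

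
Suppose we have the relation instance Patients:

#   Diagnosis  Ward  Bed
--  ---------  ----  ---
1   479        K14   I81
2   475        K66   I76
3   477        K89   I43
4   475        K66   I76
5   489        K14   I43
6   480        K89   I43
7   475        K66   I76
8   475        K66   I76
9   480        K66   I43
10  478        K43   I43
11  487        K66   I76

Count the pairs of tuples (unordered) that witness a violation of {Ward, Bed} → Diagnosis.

(Ward=K66, Bed=I76): violating pairs (2,11), (4,11), (7,11), (8,11) — 4 pairs.
(Ward=K89, Bed=I43): violating pairs (3,6) — 1 pair.

5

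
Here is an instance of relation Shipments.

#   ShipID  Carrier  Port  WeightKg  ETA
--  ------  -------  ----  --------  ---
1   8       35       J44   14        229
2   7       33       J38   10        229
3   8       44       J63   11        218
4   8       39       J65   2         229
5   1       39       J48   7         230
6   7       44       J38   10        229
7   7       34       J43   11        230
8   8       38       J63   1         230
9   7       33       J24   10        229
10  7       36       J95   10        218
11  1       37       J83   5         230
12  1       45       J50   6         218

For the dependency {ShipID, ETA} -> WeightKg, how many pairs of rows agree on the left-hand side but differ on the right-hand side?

2

(ShipID=8, ETA=229): violating pairs (1,4) — 1 pair.
(ShipID=7, ETA=229): all 3 rows agree on WeightKg — 0 pairs.
(ShipID=1, ETA=230): violating pairs (5,11) — 1 pair.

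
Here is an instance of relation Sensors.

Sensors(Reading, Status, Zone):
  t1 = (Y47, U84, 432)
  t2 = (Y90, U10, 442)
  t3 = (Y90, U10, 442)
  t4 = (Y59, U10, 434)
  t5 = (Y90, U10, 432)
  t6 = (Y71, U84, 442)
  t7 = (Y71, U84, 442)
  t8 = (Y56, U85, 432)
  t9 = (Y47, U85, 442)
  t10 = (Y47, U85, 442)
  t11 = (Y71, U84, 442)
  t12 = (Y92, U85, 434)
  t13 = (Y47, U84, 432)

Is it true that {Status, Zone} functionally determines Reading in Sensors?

(Status=U84, Zone=432): rows 1, 13 → Reading = Y47, Y47 ✓
(Status=U10, Zone=442): rows 2, 3 → Reading = Y90, Y90 ✓
(Status=U10, Zone=434): row 4 → Reading = Y59 ✓
(Status=U10, Zone=432): row 5 → Reading = Y90 ✓
(Status=U84, Zone=442): rows 6, 7, 11 → Reading = Y71, Y71, Y71 ✓
(Status=U85, Zone=432): row 8 → Reading = Y56 ✓
(Status=U85, Zone=442): rows 9, 10 → Reading = Y47, Y47 ✓
(Status=U85, Zone=434): row 12 → Reading = Y92 ✓
Every {Status, Zone} value is associated with a single Reading value, so {Status, Zone} -> Reading holds.

Yes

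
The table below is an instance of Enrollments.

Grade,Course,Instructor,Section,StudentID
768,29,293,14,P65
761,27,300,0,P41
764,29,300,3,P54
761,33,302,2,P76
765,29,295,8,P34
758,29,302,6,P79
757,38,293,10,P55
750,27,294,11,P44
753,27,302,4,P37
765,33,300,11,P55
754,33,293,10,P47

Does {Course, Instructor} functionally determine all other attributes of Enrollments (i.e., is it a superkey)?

Yes

All 11 rows have distinct {Course, Instructor} values, so {Course, Instructor} → (all attributes) holds and {Course, Instructor} is a superkey.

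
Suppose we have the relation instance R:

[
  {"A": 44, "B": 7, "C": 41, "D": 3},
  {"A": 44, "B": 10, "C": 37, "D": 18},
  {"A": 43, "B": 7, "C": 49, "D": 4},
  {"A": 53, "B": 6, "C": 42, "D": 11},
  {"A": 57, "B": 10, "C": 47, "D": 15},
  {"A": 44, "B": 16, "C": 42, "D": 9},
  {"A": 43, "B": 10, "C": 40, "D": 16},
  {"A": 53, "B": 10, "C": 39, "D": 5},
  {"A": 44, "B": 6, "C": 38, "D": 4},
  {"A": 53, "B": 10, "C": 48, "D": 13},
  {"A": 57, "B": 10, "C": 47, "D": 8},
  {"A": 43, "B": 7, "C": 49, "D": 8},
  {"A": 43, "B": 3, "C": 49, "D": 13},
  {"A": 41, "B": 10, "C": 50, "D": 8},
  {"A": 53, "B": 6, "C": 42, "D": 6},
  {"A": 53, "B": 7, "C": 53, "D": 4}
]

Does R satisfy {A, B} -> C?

(A=44, B=7): 1 row → C = 41 ✓
(A=44, B=10): 1 row → C = 37 ✓
(A=43, B=7): 2 rows → C = 49, 49 ✓
(A=53, B=6): 2 rows → C = 42, 42 ✓
(A=57, B=10): 2 rows → C = 47, 47 ✓
(A=44, B=16): 1 row → C = 42 ✓
(A=43, B=10): 1 row → C = 40 ✓
(A=53, B=10): 2 rows → C takes values {39, 48} — violation
(A=44, B=6): 1 row → C = 38 ✓
(A=43, B=3): 1 row → C = 49 ✓
(A=41, B=10): 1 row → C = 50 ✓
(A=53, B=7): 1 row → C = 53 ✓
Two rows agree on {A, B} but differ on C, so {A, B} -> C does not hold.

No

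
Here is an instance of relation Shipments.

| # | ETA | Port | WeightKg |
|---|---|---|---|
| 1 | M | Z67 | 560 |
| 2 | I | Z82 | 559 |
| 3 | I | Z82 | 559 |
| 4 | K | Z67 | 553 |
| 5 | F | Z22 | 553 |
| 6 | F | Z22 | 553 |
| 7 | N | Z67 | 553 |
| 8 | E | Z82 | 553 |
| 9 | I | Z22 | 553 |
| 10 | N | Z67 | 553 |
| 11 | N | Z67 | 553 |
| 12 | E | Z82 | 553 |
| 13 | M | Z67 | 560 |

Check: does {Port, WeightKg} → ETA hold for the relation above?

(Port=Z67, WeightKg=560): rows 1, 13 → ETA = M, M ✓
(Port=Z82, WeightKg=559): rows 2, 3 → ETA = I, I ✓
(Port=Z67, WeightKg=553): rows 4, 7, 10, 11 → ETA takes values {K, N} — violation
(Port=Z22, WeightKg=553): rows 5, 6, 9 → ETA takes values {F, I} — violation
(Port=Z82, WeightKg=553): rows 8, 12 → ETA = E, E ✓
Two rows agree on {Port, WeightKg} but differ on ETA, so {Port, WeightKg} → ETA does not hold.

No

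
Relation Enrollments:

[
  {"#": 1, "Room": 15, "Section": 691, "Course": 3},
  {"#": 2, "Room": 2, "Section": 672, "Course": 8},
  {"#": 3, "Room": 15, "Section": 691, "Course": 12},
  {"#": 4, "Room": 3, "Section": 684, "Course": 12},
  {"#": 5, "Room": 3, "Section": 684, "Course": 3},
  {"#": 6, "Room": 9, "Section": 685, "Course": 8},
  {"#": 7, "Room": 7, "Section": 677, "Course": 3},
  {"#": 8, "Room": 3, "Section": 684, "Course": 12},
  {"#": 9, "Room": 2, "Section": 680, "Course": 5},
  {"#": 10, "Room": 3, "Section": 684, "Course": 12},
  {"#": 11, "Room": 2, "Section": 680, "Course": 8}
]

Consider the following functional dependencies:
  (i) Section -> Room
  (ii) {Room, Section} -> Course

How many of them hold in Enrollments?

1

(i) Section -> Room: every LHS value maps to a single RHS value — holds.
(ii) {Room, Section} -> Course: (Room=15, Section=691): rows 1, 3 → Course takes values {3, 12} — violation; (Room=3, Section=684): rows 4, 5, 8, 10 → Course takes values {12, 3} — violation; (Room=2, Section=680): rows 9, 11 → Course takes values {5, 8} — violation — fails.
1 of the 2 dependencies holds.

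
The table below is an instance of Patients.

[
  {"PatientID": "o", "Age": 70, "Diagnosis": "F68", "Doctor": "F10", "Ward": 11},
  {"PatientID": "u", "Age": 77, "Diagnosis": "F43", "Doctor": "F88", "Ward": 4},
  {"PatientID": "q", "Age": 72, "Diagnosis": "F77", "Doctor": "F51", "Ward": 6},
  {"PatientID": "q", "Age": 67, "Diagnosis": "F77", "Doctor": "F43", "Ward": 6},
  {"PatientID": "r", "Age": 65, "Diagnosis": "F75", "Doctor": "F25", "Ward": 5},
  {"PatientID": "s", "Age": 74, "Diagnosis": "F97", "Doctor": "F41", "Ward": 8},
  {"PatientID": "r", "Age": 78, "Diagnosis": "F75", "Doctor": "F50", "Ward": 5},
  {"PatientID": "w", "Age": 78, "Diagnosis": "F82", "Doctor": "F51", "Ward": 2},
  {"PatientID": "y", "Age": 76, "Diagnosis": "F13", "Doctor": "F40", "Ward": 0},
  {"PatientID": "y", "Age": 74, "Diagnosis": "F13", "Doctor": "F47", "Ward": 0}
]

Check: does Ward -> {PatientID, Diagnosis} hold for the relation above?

Ward=11: 1 row → {PatientID,Diagnosis} = (o, F68) ✓
Ward=4: 1 row → {PatientID,Diagnosis} = (u, F43) ✓
Ward=6: 2 rows → {PatientID,Diagnosis} = (q, F77), (q, F77) ✓
Ward=5: 2 rows → {PatientID,Diagnosis} = (r, F75), (r, F75) ✓
Ward=8: 1 row → {PatientID,Diagnosis} = (s, F97) ✓
Ward=2: 1 row → {PatientID,Diagnosis} = (w, F82) ✓
Ward=0: 2 rows → {PatientID,Diagnosis} = (y, F13), (y, F13) ✓
Every Ward value is associated with a single {PatientID, Diagnosis} value, so Ward -> {PatientID, Diagnosis} holds.

Yes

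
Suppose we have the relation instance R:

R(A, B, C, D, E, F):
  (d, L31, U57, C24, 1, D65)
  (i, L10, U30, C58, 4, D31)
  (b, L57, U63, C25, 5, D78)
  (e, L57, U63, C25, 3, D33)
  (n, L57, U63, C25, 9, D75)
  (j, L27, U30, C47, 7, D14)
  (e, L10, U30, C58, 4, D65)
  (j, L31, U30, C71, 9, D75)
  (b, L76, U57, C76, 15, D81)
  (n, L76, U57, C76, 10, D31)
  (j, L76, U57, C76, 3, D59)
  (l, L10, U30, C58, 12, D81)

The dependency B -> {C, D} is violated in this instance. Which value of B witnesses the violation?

B=L31: 2 rows → {C,D} takes values {(U57, C24), (U30, C71)} — violation
B=L10: 3 rows → {C,D} = (U30, C58), (U30, C58), (U30, C58) ✓
B=L57: 3 rows → {C,D} = (U63, C25), (U63, C25), (U63, C25) ✓
B=L27: 1 row → {C,D} = (U30, C47) ✓
B=L76: 3 rows → {C,D} = (U57, C76), (U57, C76), (U57, C76) ✓
The only B value with inconsistent RHS is B=L31.

L31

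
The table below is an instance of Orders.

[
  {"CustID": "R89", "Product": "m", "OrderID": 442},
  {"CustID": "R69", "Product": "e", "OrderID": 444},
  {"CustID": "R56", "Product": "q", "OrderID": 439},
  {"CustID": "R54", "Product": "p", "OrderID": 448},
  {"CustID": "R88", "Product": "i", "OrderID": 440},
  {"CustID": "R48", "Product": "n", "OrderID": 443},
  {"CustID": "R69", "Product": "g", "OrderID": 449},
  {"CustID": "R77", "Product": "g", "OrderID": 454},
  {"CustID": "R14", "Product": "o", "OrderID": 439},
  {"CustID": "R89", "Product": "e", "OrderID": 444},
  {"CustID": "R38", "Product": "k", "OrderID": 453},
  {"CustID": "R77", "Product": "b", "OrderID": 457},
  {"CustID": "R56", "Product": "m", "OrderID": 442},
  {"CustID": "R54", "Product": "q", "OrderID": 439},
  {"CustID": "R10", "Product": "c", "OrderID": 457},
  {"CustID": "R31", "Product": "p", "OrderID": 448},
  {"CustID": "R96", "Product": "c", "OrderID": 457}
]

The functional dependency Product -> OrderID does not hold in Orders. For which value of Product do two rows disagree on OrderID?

g

Product=m: 2 rows → OrderID = 442, 442 ✓
Product=e: 2 rows → OrderID = 444, 444 ✓
Product=q: 2 rows → OrderID = 439, 439 ✓
Product=p: 2 rows → OrderID = 448, 448 ✓
Product=i: 1 row → OrderID = 440 ✓
Product=n: 1 row → OrderID = 443 ✓
Product=g: 2 rows → OrderID takes values {449, 454} — violation
Product=o: 1 row → OrderID = 439 ✓
Product=k: 1 row → OrderID = 453 ✓
Product=b: 1 row → OrderID = 457 ✓
Product=c: 2 rows → OrderID = 457, 457 ✓
The only Product value with inconsistent OrderID is Product=g.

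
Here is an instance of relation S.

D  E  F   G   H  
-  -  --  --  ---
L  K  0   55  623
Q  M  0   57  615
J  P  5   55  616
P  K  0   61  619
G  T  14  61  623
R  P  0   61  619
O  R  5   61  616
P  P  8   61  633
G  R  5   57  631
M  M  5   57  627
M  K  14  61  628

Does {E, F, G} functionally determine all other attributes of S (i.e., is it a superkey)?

Yes

All 11 rows have distinct {E, F, G} values, so {E, F, G} → (all attributes) holds and {E, F, G} is a superkey.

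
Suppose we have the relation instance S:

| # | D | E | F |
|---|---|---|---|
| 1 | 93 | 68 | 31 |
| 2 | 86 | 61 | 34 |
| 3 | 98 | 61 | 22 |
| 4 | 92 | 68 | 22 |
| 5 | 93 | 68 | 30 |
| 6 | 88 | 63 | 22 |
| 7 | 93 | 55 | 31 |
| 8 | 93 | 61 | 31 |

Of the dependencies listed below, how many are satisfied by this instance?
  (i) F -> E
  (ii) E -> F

0

(i) F -> E: F=31: rows 1, 7, 8 → E takes values {68, 55, 61} — violation; F=22: rows 3, 4, 6 → E takes values {61, 68, 63} — violation — fails.
(ii) E -> F: E=68: rows 1, 4, 5 → F takes values {31, 22, 30} — violation; E=61: rows 2, 3, 8 → F takes values {34, 22, 31} — violation — fails.
None of the 2 dependencies hold.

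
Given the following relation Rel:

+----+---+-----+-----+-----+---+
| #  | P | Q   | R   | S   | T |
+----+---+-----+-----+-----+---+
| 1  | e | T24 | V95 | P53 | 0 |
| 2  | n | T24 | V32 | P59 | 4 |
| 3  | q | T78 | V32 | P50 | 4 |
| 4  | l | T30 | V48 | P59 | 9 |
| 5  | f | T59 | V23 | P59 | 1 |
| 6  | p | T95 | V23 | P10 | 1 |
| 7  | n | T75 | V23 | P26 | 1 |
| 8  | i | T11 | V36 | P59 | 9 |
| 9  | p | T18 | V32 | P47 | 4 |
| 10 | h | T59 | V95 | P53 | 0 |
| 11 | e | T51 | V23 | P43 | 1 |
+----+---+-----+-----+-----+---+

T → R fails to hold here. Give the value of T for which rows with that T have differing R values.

T=0: rows 1, 10 → R = V95, V95 ✓
T=4: rows 2, 3, 9 → R = V32, V32, V32 ✓
T=9: rows 4, 8 → R takes values {V48, V36} — violation
T=1: rows 5, 6, 7, 11 → R = V23, V23, V23, V23 ✓
The only T value with inconsistent R is T=9.

9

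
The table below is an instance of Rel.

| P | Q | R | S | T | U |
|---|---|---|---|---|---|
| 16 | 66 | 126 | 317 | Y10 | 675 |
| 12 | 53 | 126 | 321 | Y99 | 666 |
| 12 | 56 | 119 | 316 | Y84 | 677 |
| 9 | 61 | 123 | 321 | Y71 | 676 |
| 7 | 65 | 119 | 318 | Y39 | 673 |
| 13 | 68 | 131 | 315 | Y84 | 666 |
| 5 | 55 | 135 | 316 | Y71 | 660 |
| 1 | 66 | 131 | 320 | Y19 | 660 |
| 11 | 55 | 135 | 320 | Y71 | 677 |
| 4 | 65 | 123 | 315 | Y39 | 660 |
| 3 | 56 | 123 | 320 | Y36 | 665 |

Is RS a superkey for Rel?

All 11 rows have distinct RS values, so RS → (all attributes) holds and RS is a superkey.

Yes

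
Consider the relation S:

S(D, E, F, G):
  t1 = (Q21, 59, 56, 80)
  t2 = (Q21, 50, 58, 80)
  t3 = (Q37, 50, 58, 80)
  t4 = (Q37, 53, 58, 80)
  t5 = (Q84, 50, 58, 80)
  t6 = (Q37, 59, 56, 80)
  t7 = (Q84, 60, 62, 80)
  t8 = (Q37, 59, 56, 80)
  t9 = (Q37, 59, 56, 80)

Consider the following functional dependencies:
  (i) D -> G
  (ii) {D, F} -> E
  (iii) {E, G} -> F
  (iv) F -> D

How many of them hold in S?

2

(i) D -> G: every LHS value maps to a single RHS value — holds.
(ii) {D, F} -> E: (D=Q37, F=58): rows 3, 4 → E takes values {50, 53} — violation — fails.
(iii) {E, G} -> F: every LHS value maps to a single RHS value — holds.
(iv) F -> D: F=56: rows 1, 6, 8, 9 → D takes values {Q21, Q37} — violation; F=58: rows 2, 3, 4, 5 → D takes values {Q21, Q37, Q84} — violation — fails.
2 of the 4 dependencies hold.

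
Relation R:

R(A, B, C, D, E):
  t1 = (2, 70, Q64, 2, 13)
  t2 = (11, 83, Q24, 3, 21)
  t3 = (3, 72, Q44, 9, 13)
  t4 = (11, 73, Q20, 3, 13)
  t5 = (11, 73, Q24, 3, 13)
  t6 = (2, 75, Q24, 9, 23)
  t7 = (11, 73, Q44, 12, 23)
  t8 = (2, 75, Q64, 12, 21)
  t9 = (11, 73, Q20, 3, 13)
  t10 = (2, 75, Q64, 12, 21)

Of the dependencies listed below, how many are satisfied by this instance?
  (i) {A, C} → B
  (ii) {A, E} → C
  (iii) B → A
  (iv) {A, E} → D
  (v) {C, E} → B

3

(i) {A, C} → B: (A=2, C=Q64): rows 1, 8, 10 → B takes values {70, 75} — violation; (A=11, C=Q24): rows 2, 5 → B takes values {83, 73} — violation — fails.
(ii) {A, E} → C: (A=11, E=13): rows 4, 5, 9 → C takes values {Q20, Q24} — violation — fails.
(iii) B → A: every LHS value maps to a single RHS value — holds.
(iv) {A, E} → D: every LHS value maps to a single RHS value — holds.
(v) {C, E} → B: every LHS value maps to a single RHS value — holds.
3 of the 5 dependencies hold.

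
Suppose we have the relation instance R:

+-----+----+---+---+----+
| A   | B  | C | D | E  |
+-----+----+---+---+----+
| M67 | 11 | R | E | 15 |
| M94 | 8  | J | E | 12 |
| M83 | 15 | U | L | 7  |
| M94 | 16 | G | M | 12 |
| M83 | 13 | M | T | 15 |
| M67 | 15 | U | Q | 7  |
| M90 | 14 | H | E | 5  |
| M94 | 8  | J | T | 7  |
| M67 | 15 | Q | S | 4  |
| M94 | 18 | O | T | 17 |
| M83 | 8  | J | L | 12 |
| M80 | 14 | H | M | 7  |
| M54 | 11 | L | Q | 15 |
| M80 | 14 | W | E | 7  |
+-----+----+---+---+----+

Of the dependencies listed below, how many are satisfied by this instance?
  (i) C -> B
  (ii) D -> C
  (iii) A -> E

(i) C -> B: every LHS value maps to a single RHS value — holds.
(ii) D -> C: D=E: 4 rows → C takes values {R, J, H, W} — violation; D=L: 2 rows → C takes values {U, J} — violation; D=M: 2 rows → C takes values {G, H} — violation; D=T: 3 rows → C takes values {M, J, O} — violation; D=Q: 2 rows → C takes values {U, L} — violation — fails.
(iii) A -> E: A=M67: 3 rows → E takes values {15, 7, 4} — violation; A=M94: 4 rows → E takes values {12, 7, 17} — violation; A=M83: 3 rows → E takes values {7, 15, 12} — violation — fails.
1 of the 3 dependencies holds.

1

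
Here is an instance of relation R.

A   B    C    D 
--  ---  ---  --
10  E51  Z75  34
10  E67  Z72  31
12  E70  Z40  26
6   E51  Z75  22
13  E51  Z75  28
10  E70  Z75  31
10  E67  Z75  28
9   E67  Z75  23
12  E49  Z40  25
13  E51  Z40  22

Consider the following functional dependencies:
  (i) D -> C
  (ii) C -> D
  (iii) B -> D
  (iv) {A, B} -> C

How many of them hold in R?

0

(i) D -> C: D=31: 2 rows → C takes values {Z72, Z75} — violation; D=22: 2 rows → C takes values {Z75, Z40} — violation — fails.
(ii) C -> D: C=Z75: 6 rows → D takes values {34, 22, 28, 31, 23} — violation; C=Z40: 3 rows → D takes values {26, 25, 22} — violation — fails.
(iii) B -> D: B=E51: 4 rows → D takes values {34, 22, 28} — violation; B=E67: 3 rows → D takes values {31, 28, 23} — violation; B=E70: 2 rows → D takes values {26, 31} — violation — fails.
(iv) {A, B} -> C: (A=10, B=E67): 2 rows → C takes values {Z72, Z75} — violation; (A=13, B=E51): 2 rows → C takes values {Z75, Z40} — violation — fails.
None of the 4 dependencies hold.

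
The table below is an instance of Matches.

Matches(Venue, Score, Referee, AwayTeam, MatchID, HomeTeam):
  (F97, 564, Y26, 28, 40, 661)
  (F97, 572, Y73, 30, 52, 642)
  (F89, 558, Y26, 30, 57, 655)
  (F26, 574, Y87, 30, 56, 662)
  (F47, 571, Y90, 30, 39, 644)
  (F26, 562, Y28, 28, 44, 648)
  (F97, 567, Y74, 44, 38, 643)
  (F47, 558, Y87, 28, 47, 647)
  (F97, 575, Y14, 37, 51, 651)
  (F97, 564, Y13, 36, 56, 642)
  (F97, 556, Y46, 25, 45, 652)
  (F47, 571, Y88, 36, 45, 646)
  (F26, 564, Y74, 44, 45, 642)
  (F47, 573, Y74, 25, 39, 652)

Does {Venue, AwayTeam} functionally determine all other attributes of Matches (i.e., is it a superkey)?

Yes

All 14 rows have distinct {Venue, AwayTeam} values, so {Venue, AwayTeam} → (all attributes) holds and {Venue, AwayTeam} is a superkey.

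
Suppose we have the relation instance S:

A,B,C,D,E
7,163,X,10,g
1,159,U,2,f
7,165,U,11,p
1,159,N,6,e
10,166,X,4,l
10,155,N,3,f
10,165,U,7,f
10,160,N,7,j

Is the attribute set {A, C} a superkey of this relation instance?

No

Two distinct rows share (A=10, C=N), so {A, C} does not determine every attribute — not a superkey.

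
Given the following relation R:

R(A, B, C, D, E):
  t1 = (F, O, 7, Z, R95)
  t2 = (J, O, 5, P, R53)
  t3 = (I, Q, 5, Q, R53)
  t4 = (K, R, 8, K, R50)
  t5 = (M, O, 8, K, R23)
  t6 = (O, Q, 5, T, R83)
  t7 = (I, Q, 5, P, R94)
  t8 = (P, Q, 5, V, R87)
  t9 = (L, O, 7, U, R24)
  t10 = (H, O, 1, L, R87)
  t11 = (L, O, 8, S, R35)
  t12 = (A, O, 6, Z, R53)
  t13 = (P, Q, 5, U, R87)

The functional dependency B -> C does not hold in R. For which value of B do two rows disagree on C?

B=O: rows 1, 2, 5, 9, 10, 11, 12 → C takes values {7, 5, 8, 1, 6} — violation
B=Q: rows 3, 6, 7, 8, 13 → C = 5, 5, 5, 5, 5 ✓
B=R: row 4 → C = 8 ✓
The only B value with inconsistent C is B=O.

O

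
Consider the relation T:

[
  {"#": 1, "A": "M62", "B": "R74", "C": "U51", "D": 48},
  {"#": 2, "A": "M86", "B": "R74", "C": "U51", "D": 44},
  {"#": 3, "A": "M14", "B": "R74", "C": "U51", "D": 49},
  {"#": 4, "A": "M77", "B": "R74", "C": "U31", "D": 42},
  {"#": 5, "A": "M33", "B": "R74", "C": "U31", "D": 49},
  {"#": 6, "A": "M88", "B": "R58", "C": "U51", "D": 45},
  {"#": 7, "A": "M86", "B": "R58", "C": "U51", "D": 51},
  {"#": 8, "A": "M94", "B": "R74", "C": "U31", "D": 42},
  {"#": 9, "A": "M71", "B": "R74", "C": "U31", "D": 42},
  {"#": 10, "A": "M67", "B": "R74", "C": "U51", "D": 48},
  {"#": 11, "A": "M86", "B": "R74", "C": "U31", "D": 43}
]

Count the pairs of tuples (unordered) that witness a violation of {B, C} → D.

13

(B=R74, C=U51): violating pairs (1,2), (1,3), (2,3), (2,10), (3,10) — 5 pairs.
(B=R74, C=U31): violating pairs (4,5), (4,11), (5,8), (5,9), (5,11), (8,11), (9,11) — 7 pairs.
(B=R58, C=U51): violating pairs (6,7) — 1 pair.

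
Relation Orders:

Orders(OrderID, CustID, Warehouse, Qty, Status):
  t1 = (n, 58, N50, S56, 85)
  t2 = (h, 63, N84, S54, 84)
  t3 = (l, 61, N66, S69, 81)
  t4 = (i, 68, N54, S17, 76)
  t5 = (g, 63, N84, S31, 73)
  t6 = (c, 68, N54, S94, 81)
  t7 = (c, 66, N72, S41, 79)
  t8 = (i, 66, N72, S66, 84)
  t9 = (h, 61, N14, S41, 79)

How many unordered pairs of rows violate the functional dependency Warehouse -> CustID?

0

Warehouse=N84: all 2 rows agree on CustID — 0 pairs.
Warehouse=N54: all 2 rows agree on CustID — 0 pairs.
Warehouse=N72: all 2 rows agree on CustID — 0 pairs.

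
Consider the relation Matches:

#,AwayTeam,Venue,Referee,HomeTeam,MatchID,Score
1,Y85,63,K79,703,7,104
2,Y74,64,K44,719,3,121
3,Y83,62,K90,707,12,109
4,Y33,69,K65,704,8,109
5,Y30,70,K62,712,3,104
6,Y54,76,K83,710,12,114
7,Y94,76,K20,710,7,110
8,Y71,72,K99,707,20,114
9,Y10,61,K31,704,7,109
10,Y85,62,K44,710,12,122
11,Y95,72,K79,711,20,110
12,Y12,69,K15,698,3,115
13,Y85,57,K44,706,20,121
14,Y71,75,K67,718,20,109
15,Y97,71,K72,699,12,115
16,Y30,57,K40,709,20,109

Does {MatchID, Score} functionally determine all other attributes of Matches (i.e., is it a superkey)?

Rows 14 and 16 have the same {MatchID, Score} value (MatchID=20, Score=109) but are distinct tuples, so {MatchID, Score} does not determine every attribute — not a superkey.

No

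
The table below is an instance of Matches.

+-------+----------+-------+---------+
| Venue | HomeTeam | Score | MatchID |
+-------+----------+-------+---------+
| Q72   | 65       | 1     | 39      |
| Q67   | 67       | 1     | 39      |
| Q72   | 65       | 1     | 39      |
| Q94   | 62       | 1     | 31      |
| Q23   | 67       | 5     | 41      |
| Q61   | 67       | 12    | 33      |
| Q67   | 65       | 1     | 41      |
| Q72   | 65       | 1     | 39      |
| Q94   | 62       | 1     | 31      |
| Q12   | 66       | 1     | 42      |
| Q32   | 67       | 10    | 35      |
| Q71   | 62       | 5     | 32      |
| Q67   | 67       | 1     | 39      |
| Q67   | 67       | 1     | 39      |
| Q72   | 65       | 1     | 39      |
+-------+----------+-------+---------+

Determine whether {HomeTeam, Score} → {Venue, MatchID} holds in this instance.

No

(HomeTeam=65, Score=1): 5 rows → {Venue,MatchID} takes values {(Q72, 39), (Q67, 41)} — violation
(HomeTeam=67, Score=1): 3 rows → {Venue,MatchID} = (Q67, 39), (Q67, 39), (Q67, 39) ✓
(HomeTeam=62, Score=1): 2 rows → {Venue,MatchID} = (Q94, 31), (Q94, 31) ✓
(HomeTeam=67, Score=5): 1 row → {Venue,MatchID} = (Q23, 41) ✓
(HomeTeam=67, Score=12): 1 row → {Venue,MatchID} = (Q61, 33) ✓
(HomeTeam=66, Score=1): 1 row → {Venue,MatchID} = (Q12, 42) ✓
(HomeTeam=67, Score=10): 1 row → {Venue,MatchID} = (Q32, 35) ✓
(HomeTeam=62, Score=5): 1 row → {Venue,MatchID} = (Q71, 32) ✓
Two rows agree on {HomeTeam, Score} but differ on {Venue, MatchID}, so {HomeTeam, Score} → {Venue, MatchID} does not hold.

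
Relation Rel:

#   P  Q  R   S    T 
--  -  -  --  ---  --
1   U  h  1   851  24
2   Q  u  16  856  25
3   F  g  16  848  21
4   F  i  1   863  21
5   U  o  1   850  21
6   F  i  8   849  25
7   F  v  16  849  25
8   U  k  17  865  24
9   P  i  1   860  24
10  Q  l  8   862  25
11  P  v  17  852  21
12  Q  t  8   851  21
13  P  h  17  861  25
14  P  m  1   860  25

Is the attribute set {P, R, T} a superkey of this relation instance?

Yes

All 14 rows have distinct {P, R, T} values, so {P, R, T} → (all attributes) holds and {P, R, T} is a superkey.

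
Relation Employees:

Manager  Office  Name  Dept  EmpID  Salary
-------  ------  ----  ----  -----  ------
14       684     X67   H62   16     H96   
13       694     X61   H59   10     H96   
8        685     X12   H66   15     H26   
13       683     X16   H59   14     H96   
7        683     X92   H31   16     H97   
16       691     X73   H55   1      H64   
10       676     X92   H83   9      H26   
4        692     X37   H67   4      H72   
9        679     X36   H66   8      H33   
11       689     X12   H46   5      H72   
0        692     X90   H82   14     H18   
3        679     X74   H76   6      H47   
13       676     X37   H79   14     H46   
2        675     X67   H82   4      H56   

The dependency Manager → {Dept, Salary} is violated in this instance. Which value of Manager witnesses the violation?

13

Manager=14: 1 row → {Dept,Salary} = (H62, H96) ✓
Manager=13: 3 rows → {Dept,Salary} takes values {(H59, H96), (H79, H46)} — violation
Manager=8: 1 row → {Dept,Salary} = (H66, H26) ✓
Manager=7: 1 row → {Dept,Salary} = (H31, H97) ✓
Manager=16: 1 row → {Dept,Salary} = (H55, H64) ✓
Manager=10: 1 row → {Dept,Salary} = (H83, H26) ✓
Manager=4: 1 row → {Dept,Salary} = (H67, H72) ✓
Manager=9: 1 row → {Dept,Salary} = (H66, H33) ✓
Manager=11: 1 row → {Dept,Salary} = (H46, H72) ✓
Manager=0: 1 row → {Dept,Salary} = (H82, H18) ✓
Manager=3: 1 row → {Dept,Salary} = (H76, H47) ✓
Manager=2: 1 row → {Dept,Salary} = (H82, H56) ✓
The only Manager value with inconsistent RHS is Manager=13.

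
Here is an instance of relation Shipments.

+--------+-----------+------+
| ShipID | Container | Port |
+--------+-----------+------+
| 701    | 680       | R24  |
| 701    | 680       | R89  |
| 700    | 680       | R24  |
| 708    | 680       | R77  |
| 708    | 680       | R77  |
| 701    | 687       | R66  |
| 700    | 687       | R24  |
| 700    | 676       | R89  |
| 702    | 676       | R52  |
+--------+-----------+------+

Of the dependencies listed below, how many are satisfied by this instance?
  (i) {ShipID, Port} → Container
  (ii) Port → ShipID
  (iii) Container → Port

(i) {ShipID, Port} → Container: (ShipID=700, Port=R24): 2 rows → Container takes values {680, 687} — violation — fails.
(ii) Port → ShipID: Port=R24: 3 rows → ShipID takes values {701, 700} — violation; Port=R89: 2 rows → ShipID takes values {701, 700} — violation — fails.
(iii) Container → Port: Container=680: 5 rows → Port takes values {R24, R89, R77} — violation; Container=687: 2 rows → Port takes values {R66, R24} — violation; Container=676: 2 rows → Port takes values {R89, R52} — violation — fails.
None of the 3 dependencies hold.

0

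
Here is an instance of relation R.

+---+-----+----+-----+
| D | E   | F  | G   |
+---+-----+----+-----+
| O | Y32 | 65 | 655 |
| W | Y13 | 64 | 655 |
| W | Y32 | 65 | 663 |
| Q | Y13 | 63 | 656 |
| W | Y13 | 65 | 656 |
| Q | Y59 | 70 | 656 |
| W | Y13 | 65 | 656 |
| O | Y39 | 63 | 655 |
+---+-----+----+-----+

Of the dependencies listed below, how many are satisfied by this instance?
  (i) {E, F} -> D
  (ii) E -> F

0

(i) {E, F} -> D: (E=Y32, F=65): 2 rows → D takes values {O, W} — violation — fails.
(ii) E -> F: E=Y13: 4 rows → F takes values {64, 63, 65} — violation — fails.
None of the 2 dependencies hold.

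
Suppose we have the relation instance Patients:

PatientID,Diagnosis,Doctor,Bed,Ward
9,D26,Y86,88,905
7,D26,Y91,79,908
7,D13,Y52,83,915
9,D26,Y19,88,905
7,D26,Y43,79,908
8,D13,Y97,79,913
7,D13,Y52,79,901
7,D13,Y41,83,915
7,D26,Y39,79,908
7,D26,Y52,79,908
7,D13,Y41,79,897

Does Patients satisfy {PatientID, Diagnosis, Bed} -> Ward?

(PatientID=9, Diagnosis=D26, Bed=88): 2 rows → Ward = 905, 905 ✓
(PatientID=7, Diagnosis=D26, Bed=79): 4 rows → Ward = 908, 908, 908, 908 ✓
(PatientID=7, Diagnosis=D13, Bed=83): 2 rows → Ward = 915, 915 ✓
(PatientID=8, Diagnosis=D13, Bed=79): 1 row → Ward = 913 ✓
(PatientID=7, Diagnosis=D13, Bed=79): 2 rows → Ward takes values {901, 897} — violation
Two rows agree on {PatientID, Diagnosis, Bed} but differ on Ward, so {PatientID, Diagnosis, Bed} -> Ward does not hold.

No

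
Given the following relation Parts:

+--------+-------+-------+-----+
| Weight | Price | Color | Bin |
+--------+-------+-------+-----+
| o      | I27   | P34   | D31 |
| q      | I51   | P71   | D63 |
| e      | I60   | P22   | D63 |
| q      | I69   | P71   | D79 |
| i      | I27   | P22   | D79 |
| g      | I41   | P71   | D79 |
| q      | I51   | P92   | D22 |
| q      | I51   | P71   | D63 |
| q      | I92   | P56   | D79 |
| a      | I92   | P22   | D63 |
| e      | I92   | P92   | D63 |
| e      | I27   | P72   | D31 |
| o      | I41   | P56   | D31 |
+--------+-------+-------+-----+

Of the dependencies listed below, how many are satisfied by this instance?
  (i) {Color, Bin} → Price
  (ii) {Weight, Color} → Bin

0

(i) {Color, Bin} → Price: (Color=P22, Bin=D63): 2 rows → Price takes values {I60, I92} — violation; (Color=P71, Bin=D79): 2 rows → Price takes values {I69, I41} — violation — fails.
(ii) {Weight, Color} → Bin: (Weight=q, Color=P71): 3 rows → Bin takes values {D63, D79} — violation — fails.
None of the 2 dependencies hold.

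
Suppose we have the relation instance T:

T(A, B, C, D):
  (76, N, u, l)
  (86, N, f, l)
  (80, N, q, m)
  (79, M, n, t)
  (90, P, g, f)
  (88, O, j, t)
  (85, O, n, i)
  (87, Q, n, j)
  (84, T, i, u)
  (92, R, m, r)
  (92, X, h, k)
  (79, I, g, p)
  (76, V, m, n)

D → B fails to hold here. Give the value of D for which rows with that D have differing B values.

t

D=l: 2 rows → B = N, N ✓
D=m: 1 row → B = N ✓
D=t: 2 rows → B takes values {M, O} — violation
D=f: 1 row → B = P ✓
D=i: 1 row → B = O ✓
D=j: 1 row → B = Q ✓
D=u: 1 row → B = T ✓
D=r: 1 row → B = R ✓
D=k: 1 row → B = X ✓
D=p: 1 row → B = I ✓
D=n: 1 row → B = V ✓
The only D value with inconsistent B is D=t.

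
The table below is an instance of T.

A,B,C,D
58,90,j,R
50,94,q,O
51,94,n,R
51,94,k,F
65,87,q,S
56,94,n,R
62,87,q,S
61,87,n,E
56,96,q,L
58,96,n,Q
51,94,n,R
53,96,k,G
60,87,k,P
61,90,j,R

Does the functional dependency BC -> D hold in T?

Yes

(B=90, C=j): 2 rows → D = R, R ✓
(B=94, C=q): 1 row → D = O ✓
(B=94, C=n): 3 rows → D = R, R, R ✓
(B=94, C=k): 1 row → D = F ✓
(B=87, C=q): 2 rows → D = S, S ✓
(B=87, C=n): 1 row → D = E ✓
(B=96, C=q): 1 row → D = L ✓
(B=96, C=n): 1 row → D = Q ✓
(B=96, C=k): 1 row → D = G ✓
(B=87, C=k): 1 row → D = P ✓
Every BC value is associated with a single D value, so BC -> D holds.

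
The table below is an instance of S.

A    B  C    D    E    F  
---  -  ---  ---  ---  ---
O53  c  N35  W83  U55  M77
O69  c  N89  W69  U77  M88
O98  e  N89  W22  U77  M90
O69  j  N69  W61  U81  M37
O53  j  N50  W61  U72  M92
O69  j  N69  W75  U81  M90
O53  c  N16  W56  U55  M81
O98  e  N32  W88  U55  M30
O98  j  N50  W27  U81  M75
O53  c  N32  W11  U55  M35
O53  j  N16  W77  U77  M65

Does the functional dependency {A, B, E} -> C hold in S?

No

(A=O53, B=c, E=U55): 3 rows → C takes values {N35, N16, N32} — violation
(A=O69, B=c, E=U77): 1 row → C = N89 ✓
(A=O98, B=e, E=U77): 1 row → C = N89 ✓
(A=O69, B=j, E=U81): 2 rows → C = N69, N69 ✓
(A=O53, B=j, E=U72): 1 row → C = N50 ✓
(A=O98, B=e, E=U55): 1 row → C = N32 ✓
(A=O98, B=j, E=U81): 1 row → C = N50 ✓
(A=O53, B=j, E=U77): 1 row → C = N16 ✓
Two rows agree on {A, B, E} but differ on C, so {A, B, E} -> C does not hold.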